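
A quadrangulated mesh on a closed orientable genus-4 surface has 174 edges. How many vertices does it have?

χ = 2 − 2·4 = -6, and every face is a square so 4F = 2E.
F = 2E/4 = 87. Then V = -6 + E − F = -6 + 174 − 87 = 81.

81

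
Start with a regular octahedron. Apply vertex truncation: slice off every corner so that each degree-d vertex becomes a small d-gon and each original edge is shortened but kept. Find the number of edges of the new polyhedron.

The base solid has V = 6, E = 12, F = 8.
Truncation replaces each original edge-end by a new vertex, so V′ = 2E = 24.
Each original edge survives, and each old vertex of degree d contributes d new edges; summing degrees gives Σd = 2E, so E′ = E + 2E = 3E = 36.
Each original face survives and each original vertex becomes one new face: F′ = F + V = 14.

36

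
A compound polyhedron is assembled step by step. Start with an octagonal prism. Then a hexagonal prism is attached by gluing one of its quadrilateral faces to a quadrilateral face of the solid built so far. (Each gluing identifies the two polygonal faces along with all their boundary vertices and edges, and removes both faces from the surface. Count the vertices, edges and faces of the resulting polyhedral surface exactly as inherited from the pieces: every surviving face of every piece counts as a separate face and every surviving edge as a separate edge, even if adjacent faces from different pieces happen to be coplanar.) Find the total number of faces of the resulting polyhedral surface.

An octagonal prism: V=16, E=24, F=10.
Attach a hexagonal prism (V=12, E=18, F=8) along a 4-gon: merge 4 vertices and 4 edges, delete both glued faces → V=24, E=38, F=16.
Check: V − E + F = 24 − 38 + 16 = 2.

16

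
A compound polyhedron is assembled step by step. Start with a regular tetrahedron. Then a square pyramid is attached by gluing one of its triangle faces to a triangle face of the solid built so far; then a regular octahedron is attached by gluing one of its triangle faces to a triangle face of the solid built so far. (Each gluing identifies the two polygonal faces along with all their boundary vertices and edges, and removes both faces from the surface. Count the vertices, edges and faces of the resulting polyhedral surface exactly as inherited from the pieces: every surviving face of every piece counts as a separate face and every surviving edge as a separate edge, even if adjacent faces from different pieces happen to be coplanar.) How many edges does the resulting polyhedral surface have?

20

A regular tetrahedron: V=4, E=6, F=4.
Attach a square pyramid (V=5, E=8, F=5) along a 3-gon: merge 3 vertices and 3 edges, delete both glued faces → V=6, E=11, F=7.
Attach a regular octahedron (V=6, E=12, F=8) along a 3-gon: merge 3 vertices and 3 edges, delete both glued faces → V=9, E=20, F=13.
Check: V − E + F = 9 − 20 + 13 = 2.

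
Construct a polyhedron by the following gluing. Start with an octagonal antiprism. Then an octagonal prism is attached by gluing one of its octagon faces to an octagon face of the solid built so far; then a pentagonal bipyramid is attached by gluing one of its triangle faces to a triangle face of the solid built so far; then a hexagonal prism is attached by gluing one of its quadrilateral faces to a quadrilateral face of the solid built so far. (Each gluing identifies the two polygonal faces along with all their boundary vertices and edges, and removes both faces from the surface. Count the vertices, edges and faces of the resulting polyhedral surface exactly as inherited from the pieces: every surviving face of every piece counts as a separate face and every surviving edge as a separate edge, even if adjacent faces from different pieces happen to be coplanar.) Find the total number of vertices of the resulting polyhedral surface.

36

An octagonal antiprism: V=16, E=32, F=18.
Attach an octagonal prism (V=16, E=24, F=10) along an 8-gon: merge 8 vertices and 8 edges, delete both glued faces → V=24, E=48, F=26.
Attach a pentagonal bipyramid (V=7, E=15, F=10) along a 3-gon: merge 3 vertices and 3 edges, delete both glued faces → V=28, E=60, F=34.
Attach a hexagonal prism (V=12, E=18, F=8) along a 4-gon: merge 4 vertices and 4 edges, delete both glued faces → V=36, E=74, F=40.
Check: V − E + F = 36 − 74 + 40 = 2.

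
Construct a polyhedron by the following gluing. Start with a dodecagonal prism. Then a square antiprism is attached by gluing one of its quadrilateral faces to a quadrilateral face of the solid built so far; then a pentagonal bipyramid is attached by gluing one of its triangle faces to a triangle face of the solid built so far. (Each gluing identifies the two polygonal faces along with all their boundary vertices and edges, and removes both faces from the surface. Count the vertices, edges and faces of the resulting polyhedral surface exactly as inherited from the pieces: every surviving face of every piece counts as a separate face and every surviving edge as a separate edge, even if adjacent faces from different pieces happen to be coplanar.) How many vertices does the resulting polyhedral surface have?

A dodecagonal prism: V=24, E=36, F=14.
Attach a square antiprism (V=8, E=16, F=10) along a 4-gon: merge 4 vertices and 4 edges, delete both glued faces → V=28, E=48, F=22.
Attach a pentagonal bipyramid (V=7, E=15, F=10) along a 3-gon: merge 3 vertices and 3 edges, delete both glued faces → V=32, E=60, F=30.
Check: V − E + F = 32 − 60 + 30 = 2.

32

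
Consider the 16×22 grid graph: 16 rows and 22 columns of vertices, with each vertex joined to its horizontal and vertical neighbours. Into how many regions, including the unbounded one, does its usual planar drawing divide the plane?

The grid has V = 16·22 = 352 vertices and E = 16·21 + 22·15 = 666 edges.
F = 2 − V + E = 2 − 352 + 666 = 316.

316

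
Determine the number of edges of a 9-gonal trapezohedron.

36

The n-trapezohedron (dual of the n-antiprism) has V = 2·9 + 2 = 20, E = 4·9 = 36, F = 2·9 = 18.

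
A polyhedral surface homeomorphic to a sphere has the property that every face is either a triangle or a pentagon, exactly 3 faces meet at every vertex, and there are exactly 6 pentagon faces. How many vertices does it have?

12

Let x be the number of triangles; then F = 6 + x.
Edge–face incidences: 2E = 5·6 + 3·x = 30 + 3x.
Every vertex has degree 3, so 3V = 2E.
Euler: V − E + F = 2 ⇒ (2E)/3 − E + (6 + x) = 2.
Multiply by 6: 2·(2E) − 3·(2E) + 6·(6 + x) = 12, i.e. 36 + 6x − (30 + 3x) = 12.
Collecting terms: 3x + 6 = 12, so 3x = 6, so x = 2.
Then 2E = 30 + 3·2 = 36, so E = 18, V = 2E/3 = 12, F = 6 + 2 = 8.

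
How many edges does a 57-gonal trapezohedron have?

The n-trapezohedron (dual of the n-antiprism) has V = 2·57 + 2 = 116, E = 4·57 = 228, F = 2·57 = 114.
Check: V − E + F = 116 − 228 + 114 = 2.

228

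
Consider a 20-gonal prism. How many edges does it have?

60

A prism on an n-gon has two n-gon bases and n rectangular sides: V = 2·20 = 40, E = 3·20 = 60, F = 20 + 2 = 22.
Check: V − E + F = 40 − 60 + 22 = 2.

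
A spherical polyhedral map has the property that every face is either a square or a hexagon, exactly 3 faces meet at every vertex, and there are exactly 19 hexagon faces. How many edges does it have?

Let x be the number of squares; then F = 19 + x.
Edge–face incidences: 2E = 6·19 + 4·x = 114 + 4x.
Every vertex has degree 3, so 3V = 2E.
Euler: V − E + F = 2 ⇒ (2E)/3 − E + (19 + x) = 2.
Multiply by 6: 2·(2E) − 3·(2E) + 6·(19 + x) = 12, i.e. 114 + 6x − (114 + 4x) = 12.
Collecting terms: 2x = 12, so x = 6.
Then 2E = 114 + 4·6 = 138, so E = 69, V = 2E/3 = 46, F = 19 + 6 = 25.

69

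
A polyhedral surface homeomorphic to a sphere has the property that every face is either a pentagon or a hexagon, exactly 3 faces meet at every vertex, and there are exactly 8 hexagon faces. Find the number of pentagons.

Let x be the number of pentagons; then F = 8 + x.
Edge–face incidences: 2E = 6·8 + 5·x = 48 + 5x.
Every vertex has degree 3, so 3V = 2E.
Euler: V − E + F = 2 ⇒ (2E)/3 − E + (8 + x) = 2.
Multiply by 6: 2·(2E) − 3·(2E) + 6·(8 + x) = 12, i.e. 48 + 6x − (48 + 5x) = 12.
Collecting terms: x = 12.
Then 2E = 48 + 5·12 = 108, so E = 54, V = 2E/3 = 36, F = 8 + 12 = 20.

12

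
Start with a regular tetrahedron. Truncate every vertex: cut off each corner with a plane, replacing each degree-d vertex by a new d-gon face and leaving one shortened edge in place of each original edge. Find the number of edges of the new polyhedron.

18

The base solid has V = 4, E = 6, F = 4.
Truncation replaces each original edge-end by a new vertex, so V′ = 2E = 12.
Each original edge survives, and each old vertex of degree d contributes d new edges; summing degrees gives Σd = 2E, so E′ = E + 2E = 3E = 18.
Each original face survives and each original vertex becomes one new face: F′ = F + V = 8.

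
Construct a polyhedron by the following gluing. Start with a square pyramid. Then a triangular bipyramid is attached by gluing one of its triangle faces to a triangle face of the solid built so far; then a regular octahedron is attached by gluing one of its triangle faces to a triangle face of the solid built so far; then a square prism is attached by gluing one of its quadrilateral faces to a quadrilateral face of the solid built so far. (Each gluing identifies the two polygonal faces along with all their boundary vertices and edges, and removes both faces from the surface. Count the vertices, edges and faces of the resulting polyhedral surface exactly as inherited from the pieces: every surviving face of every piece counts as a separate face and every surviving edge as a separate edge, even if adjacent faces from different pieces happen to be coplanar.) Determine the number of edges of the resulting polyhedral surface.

A square pyramid: V=5, E=8, F=5.
Attach a triangular bipyramid (V=5, E=9, F=6) along a 3-gon: merge 3 vertices and 3 edges, delete both glued faces → V=7, E=14, F=9.
Attach a regular octahedron (V=6, E=12, F=8) along a 3-gon: merge 3 vertices and 3 edges, delete both glued faces → V=10, E=23, F=15.
Attach a square prism (V=8, E=12, F=6) along a 4-gon: merge 4 vertices and 4 edges, delete both glued faces → V=14, E=31, F=19.
Check: V − E + F = 14 − 31 + 19 = 2.

31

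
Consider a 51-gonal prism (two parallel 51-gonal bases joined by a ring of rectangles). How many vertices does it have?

102

A prism on an n-gon has two n-gon bases and n rectangular sides: V = 2·51 = 102, E = 3·51 = 153, F = 51 + 2 = 53.
Check: V − E + F = 102 − 153 + 53 = 2.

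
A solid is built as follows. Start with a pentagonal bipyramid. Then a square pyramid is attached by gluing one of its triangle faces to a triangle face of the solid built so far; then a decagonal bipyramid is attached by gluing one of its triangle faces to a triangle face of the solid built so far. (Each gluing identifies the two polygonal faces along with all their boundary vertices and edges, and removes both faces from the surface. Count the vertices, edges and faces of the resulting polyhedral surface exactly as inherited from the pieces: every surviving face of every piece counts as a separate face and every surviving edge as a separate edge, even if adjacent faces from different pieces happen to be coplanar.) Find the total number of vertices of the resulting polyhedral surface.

18

A pentagonal bipyramid: V=7, E=15, F=10.
Attach a square pyramid (V=5, E=8, F=5) along a 3-gon: merge 3 vertices and 3 edges, delete both glued faces → V=9, E=20, F=13.
Attach a decagonal bipyramid (V=12, E=30, F=20) along a 3-gon: merge 3 vertices and 3 edges, delete both glued faces → V=18, E=47, F=31.
Check: V − E + F = 18 − 47 + 31 = 2.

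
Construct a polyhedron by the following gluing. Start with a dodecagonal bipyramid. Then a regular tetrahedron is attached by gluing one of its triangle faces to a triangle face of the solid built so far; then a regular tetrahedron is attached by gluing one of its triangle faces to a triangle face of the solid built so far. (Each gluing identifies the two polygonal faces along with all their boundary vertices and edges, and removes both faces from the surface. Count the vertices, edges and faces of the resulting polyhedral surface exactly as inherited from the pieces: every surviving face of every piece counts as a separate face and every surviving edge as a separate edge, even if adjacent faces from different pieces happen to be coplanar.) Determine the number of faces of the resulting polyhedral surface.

A dodecagonal bipyramid: V=14, E=36, F=24.
Attach a regular tetrahedron (V=4, E=6, F=4) along a 3-gon: merge 3 vertices and 3 edges, delete both glued faces → V=15, E=39, F=26.
Attach a regular tetrahedron (V=4, E=6, F=4) along a 3-gon: merge 3 vertices and 3 edges, delete both glued faces → V=16, E=42, F=28.
Check: V − E + F = 16 − 42 + 28 = 2.

28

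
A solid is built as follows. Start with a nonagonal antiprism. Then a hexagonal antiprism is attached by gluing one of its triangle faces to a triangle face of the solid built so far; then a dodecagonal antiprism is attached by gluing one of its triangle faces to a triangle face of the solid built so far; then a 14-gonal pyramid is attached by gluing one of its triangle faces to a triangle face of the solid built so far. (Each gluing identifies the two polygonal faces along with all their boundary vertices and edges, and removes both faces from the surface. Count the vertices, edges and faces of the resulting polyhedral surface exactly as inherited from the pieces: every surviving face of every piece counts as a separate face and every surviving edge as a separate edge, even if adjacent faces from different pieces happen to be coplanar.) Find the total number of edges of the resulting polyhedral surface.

127

A nonagonal antiprism: V=18, E=36, F=20.
Attach a hexagonal antiprism (V=12, E=24, F=14) along a 3-gon: merge 3 vertices and 3 edges, delete both glued faces → V=27, E=57, F=32.
Attach a dodecagonal antiprism (V=24, E=48, F=26) along a 3-gon: merge 3 vertices and 3 edges, delete both glued faces → V=48, E=102, F=56.
Attach a 14-gonal pyramid (V=15, E=28, F=15) along a 3-gon: merge 3 vertices and 3 edges, delete both glued faces → V=60, E=127, F=69.
Check: V − E + F = 60 − 127 + 69 = 2.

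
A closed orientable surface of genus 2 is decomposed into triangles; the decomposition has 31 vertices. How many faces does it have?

χ = 2 − 2·2 = -2, and every face is a triangle so 3F = 2E.
V − E + F = -2 with E = 3F/2 gives 31 − (3/2 − 1)·F = -2, so F = 66 and E = 99.

66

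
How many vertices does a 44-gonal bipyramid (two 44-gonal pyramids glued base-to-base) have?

46

A bipyramid over an n-gon has 2n triangular faces and n + 2 vertices: V = 44 + 2 = 46, E = 3·44 = 132, F = 2·44 = 88.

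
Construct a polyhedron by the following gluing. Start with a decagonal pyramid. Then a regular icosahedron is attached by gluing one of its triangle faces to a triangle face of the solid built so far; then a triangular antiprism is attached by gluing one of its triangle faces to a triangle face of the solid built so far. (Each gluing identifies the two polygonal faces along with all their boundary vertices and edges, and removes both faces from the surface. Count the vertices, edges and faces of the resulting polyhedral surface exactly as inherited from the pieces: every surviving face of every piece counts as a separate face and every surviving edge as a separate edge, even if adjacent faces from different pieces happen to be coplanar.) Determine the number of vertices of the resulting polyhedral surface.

23

A decagonal pyramid: V=11, E=20, F=11.
Attach a regular icosahedron (V=12, E=30, F=20) along a 3-gon: merge 3 vertices and 3 edges, delete both glued faces → V=20, E=47, F=29.
Attach a triangular antiprism (V=6, E=12, F=8) along a 3-gon: merge 3 vertices and 3 edges, delete both glued faces → V=23, E=56, F=35.
Check: V − E + F = 23 − 56 + 35 = 2.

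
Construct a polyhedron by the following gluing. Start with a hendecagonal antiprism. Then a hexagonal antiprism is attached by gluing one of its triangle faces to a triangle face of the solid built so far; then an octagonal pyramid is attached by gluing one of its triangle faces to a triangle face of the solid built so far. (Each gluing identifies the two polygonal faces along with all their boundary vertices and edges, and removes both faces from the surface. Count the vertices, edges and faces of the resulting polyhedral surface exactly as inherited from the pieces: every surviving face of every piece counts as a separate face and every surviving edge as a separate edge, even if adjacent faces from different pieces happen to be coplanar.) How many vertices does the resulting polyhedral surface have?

37

A hendecagonal antiprism: V=22, E=44, F=24.
Attach a hexagonal antiprism (V=12, E=24, F=14) along a 3-gon: merge 3 vertices and 3 edges, delete both glued faces → V=31, E=65, F=36.
Attach an octagonal pyramid (V=9, E=16, F=9) along a 3-gon: merge 3 vertices and 3 edges, delete both glued faces → V=37, E=78, F=43.
Check: V − E + F = 37 − 78 + 43 = 2.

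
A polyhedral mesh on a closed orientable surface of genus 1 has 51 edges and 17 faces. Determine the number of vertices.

34

For a closed orientable surface of genus 1, χ = 2 − 2·1 = 0.
V = 0 + E − F = 0 + 51 − 17 = 34.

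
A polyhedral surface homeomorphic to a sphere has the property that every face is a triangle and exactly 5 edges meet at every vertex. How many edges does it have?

30

Each face has 3 edges and each edge borders two faces, so 2E = 3F.
Each vertex has degree 5, so 5V = 2E and hence V = 3F/5.
Euler: V − E + F = 2 ⇒ (3F/5) − (3F/2) + F = 2.
Multiply by 10: (6 − 15 + 10)F = 20, i.e. 1F = 20.
So F = 20, E = 3·20/2 = 30, V = 3·20/5 = 12.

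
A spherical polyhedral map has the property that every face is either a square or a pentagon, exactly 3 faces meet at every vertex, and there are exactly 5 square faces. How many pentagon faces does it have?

Let x be the number of pentagons; then F = 5 + x.
Edge–face incidences: 2E = 4·5 + 5·x = 20 + 5x.
Every vertex has degree 3, so 3V = 2E.
Euler: V − E + F = 2 ⇒ (2E)/3 − E + (5 + x) = 2.
Multiply by 6: 2·(2E) − 3·(2E) + 6·(5 + x) = 12, i.e. 30 + 6x − (20 + 5x) = 12.
Collecting terms: x + 10 = 12, so x = 2.
Then 2E = 20 + 5·2 = 30, so E = 15, V = 2E/3 = 10, F = 5 + 2 = 7.

2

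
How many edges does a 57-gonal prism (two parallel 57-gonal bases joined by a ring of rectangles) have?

171

A prism on an n-gon has two n-gon bases and n rectangular sides: V = 2·57 = 114, E = 3·57 = 171, F = 57 + 2 = 59.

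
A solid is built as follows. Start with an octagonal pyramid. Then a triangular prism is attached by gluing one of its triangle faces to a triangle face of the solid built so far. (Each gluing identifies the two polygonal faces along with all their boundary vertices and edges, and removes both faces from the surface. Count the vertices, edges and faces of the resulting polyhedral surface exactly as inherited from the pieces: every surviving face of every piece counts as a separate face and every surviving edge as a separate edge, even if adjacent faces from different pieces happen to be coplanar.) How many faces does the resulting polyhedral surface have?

12

An octagonal pyramid: V=9, E=16, F=9.
Attach a triangular prism (V=6, E=9, F=5) along a 3-gon: merge 3 vertices and 3 edges, delete both glued faces → V=12, E=22, F=12.
Check: V − E + F = 12 − 22 + 12 = 2.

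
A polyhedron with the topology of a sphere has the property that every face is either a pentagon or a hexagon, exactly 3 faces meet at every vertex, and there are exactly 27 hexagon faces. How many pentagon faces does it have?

Let x be the number of pentagons; then F = 27 + x.
Edge–face incidences: 2E = 6·27 + 5·x = 162 + 5x.
Every vertex has degree 3, so 3V = 2E.
Euler: V − E + F = 2 ⇒ (2E)/3 − E + (27 + x) = 2.
Multiply by 6: 2·(2E) − 3·(2E) + 6·(27 + x) = 12, i.e. 162 + 6x − (162 + 5x) = 12.
Collecting terms: x = 12.
Then 2E = 162 + 5·12 = 222, so E = 111, V = 2E/3 = 74, F = 27 + 12 = 39.

12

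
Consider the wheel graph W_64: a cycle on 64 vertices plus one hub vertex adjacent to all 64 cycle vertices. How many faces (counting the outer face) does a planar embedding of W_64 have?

65

W_64 has V = 64 + 1 = 65 vertices and E = 2·64 = 128 edges.
By Euler's formula F = 2 − V + E = 2 − 65 + 128 = 65.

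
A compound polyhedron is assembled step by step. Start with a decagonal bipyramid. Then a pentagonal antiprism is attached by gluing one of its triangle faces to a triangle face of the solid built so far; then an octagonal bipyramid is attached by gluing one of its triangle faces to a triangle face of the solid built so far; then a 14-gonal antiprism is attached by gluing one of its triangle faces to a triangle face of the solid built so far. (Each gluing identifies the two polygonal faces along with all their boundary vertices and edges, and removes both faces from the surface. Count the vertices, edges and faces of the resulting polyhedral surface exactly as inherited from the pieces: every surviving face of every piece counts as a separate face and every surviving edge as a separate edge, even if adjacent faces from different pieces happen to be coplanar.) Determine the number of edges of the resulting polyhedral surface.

A decagonal bipyramid: V=12, E=30, F=20.
Attach a pentagonal antiprism (V=10, E=20, F=12) along a 3-gon: merge 3 vertices and 3 edges, delete both glued faces → V=19, E=47, F=30.
Attach an octagonal bipyramid (V=10, E=24, F=16) along a 3-gon: merge 3 vertices and 3 edges, delete both glued faces → V=26, E=68, F=44.
Attach a 14-gonal antiprism (V=28, E=56, F=30) along a 3-gon: merge 3 vertices and 3 edges, delete both glued faces → V=51, E=121, F=72.
Check: V − E + F = 51 − 121 + 72 = 2.

121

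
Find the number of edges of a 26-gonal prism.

78

A prism on an n-gon has two n-gon bases and n rectangular sides: V = 2·26 = 52, E = 3·26 = 78, F = 26 + 2 = 28.
Check: V − E + F = 52 − 78 + 28 = 2.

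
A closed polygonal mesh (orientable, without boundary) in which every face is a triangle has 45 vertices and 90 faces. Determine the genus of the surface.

1

Every face is a triangle, so 2E = 3·90 = 270, giving E = 135.
χ = V − E + F = 45 − 135 + 90 = 0.
For a closed orientable surface χ = 2 − 2g, so g = (2 − (0))/2 = 1.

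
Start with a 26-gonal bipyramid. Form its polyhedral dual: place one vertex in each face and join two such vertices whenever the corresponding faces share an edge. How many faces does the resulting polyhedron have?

28

The base solid has V = 28, E = 78, F = 52.
The dual swaps V and F and preserves E: V′ = F = 52, E′ = E = 78, F′ = V = 28.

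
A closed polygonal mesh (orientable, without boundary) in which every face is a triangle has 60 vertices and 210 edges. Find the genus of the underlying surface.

Every face is a triangle and each edge borders two faces, so 3F = 2·210, giving F = 140.
χ = V − E + F = 60 − 210 + 140 = -10.
For a closed orientable surface χ = 2 − 2g, so g = (2 − (-10))/2 = 6.

6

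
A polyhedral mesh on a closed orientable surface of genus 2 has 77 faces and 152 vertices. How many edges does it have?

231

For a closed orientable surface of genus 2, χ = 2 − 2·2 = -2.
E = V + F − (-2) = 152 + 77 − (-2) = 231.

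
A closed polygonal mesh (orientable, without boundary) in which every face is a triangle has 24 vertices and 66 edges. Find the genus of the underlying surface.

0

Every face is a triangle and each edge borders two faces, so 3F = 2·66, giving F = 44.
χ = V − E + F = 24 − 66 + 44 = 2.
For a closed orientable surface χ = 2 − 2g, so g = (2 − (2))/2 = 0.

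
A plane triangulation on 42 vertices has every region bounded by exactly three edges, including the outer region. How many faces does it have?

In a plane triangulation 3F = 2E and V − E + F = 2, so F = 2V − 4 = 2·42 − 4 = 80.

80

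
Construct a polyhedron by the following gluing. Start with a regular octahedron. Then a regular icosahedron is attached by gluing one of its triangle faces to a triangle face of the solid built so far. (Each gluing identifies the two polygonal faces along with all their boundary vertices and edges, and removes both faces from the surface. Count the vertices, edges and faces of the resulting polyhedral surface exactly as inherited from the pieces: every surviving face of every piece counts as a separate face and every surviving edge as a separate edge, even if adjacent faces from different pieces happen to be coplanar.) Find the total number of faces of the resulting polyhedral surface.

A regular octahedron: V=6, E=12, F=8.
Attach a regular icosahedron (V=12, E=30, F=20) along a 3-gon: merge 3 vertices and 3 edges, delete both glued faces → V=15, E=39, F=26.
Check: V − E + F = 15 − 39 + 26 = 2.

26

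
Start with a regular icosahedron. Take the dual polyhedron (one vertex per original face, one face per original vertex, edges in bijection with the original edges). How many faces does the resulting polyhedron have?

12

The base solid has V = 12, E = 30, F = 20.
The dual swaps V and F and preserves E: V′ = F = 20, E′ = E = 30, F′ = V = 12.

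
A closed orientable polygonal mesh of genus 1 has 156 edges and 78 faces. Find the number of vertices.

78

For a closed orientable surface of genus 1, χ = 2 − 2·1 = 0.
V = 0 + E − F = 0 + 156 − 78 = 78.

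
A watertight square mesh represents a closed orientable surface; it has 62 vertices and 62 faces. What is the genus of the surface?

Every face is a square, so 2E = 4·62 = 248, giving E = 124.
χ = V − E + F = 62 − 124 + 62 = 0.
For a closed orientable surface χ = 2 − 2g, so g = (2 − (0))/2 = 1.

1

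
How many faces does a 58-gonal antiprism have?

118

An antiprism on an n-gon has two n-gon caps and 2n triangles: V = 2·58 = 116, E = 4·58 = 232, F = 2·58 + 2 = 118.
Check: V − E + F = 116 − 232 + 118 = 2.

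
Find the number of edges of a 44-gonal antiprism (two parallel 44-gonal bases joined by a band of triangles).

176

An antiprism on an n-gon has two n-gon caps and 2n triangles: V = 2·44 = 88, E = 4·44 = 176, F = 2·44 + 2 = 90.
Check: V − E + F = 88 − 176 + 90 = 2.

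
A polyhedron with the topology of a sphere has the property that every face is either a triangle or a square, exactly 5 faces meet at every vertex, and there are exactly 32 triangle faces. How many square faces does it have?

6

Let x be the number of squares; then F = 32 + x.
Edge–face incidences: 2E = 3·32 + 4·x = 96 + 4x.
Every vertex has degree 5, so 5V = 2E.
Euler: V − E + F = 2 ⇒ (2E)/5 − E + (32 + x) = 2.
Multiply by 10: 2·(2E) − 5·(2E) + 10·(32 + x) = 20, i.e. 320 + 10x − 3·(96 + 4x) = 20.
Collecting terms: −2x + 32 = 20, so −2x = −12, so x = 6.
Then 2E = 96 + 4·6 = 120, so E = 60, V = 2E/5 = 24, F = 32 + 6 = 38.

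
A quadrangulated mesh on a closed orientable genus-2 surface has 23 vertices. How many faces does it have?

χ = 2 − 2·2 = -2, and every face is a square so 4F = 2E.
V − E + F = -2 with E = 4F/2 gives 23 − (4/2 − 1)·F = -2, so F = 25 and E = 50.

25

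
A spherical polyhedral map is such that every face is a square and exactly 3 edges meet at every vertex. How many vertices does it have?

8

Each face has 4 edges and each edge borders two faces, so 2E = 4F.
Each vertex has degree 3, so 3V = 2E and hence V = 4F/3.
Euler: V − E + F = 2 ⇒ (4F/3) − (4F/2) + F = 2.
Multiply by 6: (8 − 12 + 6)F = 12, i.e. 2F = 12.
So F = 6, E = 4·6/2 = 12, V = 4·6/3 = 8.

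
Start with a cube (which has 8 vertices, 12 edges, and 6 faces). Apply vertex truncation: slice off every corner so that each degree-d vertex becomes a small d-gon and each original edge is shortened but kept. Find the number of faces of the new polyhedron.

14

Truncation replaces each original edge-end by a new vertex, so V′ = 2E = 24.
Each original edge survives, and each old vertex of degree d contributes d new edges; summing degrees gives Σd = 2E, so E′ = E + 2E = 3E = 36.
Each original face survives and each original vertex becomes one new face: F′ = F + V = 14.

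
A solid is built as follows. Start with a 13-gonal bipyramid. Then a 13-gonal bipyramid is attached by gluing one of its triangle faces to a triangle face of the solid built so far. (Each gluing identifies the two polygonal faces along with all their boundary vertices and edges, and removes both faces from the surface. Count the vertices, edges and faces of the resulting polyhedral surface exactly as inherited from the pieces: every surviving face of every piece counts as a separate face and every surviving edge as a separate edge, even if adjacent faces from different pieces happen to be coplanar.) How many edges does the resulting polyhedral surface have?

A 13-gonal bipyramid: V=15, E=39, F=26.
Attach a 13-gonal bipyramid (V=15, E=39, F=26) along a 3-gon: merge 3 vertices and 3 edges, delete both glued faces → V=27, E=75, F=50.
Check: V − E + F = 27 − 75 + 50 = 2.

75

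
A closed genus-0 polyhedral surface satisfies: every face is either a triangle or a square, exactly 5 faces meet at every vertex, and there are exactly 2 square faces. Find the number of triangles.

24

Let x be the number of triangles; then F = 2 + x.
Edge–face incidences: 2E = 4·2 + 3·x = 8 + 3x.
Every vertex has degree 5, so 5V = 2E.
Euler: V − E + F = 2 ⇒ (2E)/5 − E + (2 + x) = 2.
Multiply by 10: 2·(2E) − 5·(2E) + 10·(2 + x) = 20, i.e. 20 + 10x − 3·(8 + 3x) = 20.
Collecting terms: x − 4 = 20, so x = 24.
Then 2E = 8 + 3·24 = 80, so E = 40, V = 2E/5 = 16, F = 2 + 24 = 26.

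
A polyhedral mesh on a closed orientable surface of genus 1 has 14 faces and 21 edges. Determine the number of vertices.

7

For a closed orientable surface of genus 1, χ = 2 − 2·1 = 0.
V = 0 + E − F = 0 + 21 − 14 = 7.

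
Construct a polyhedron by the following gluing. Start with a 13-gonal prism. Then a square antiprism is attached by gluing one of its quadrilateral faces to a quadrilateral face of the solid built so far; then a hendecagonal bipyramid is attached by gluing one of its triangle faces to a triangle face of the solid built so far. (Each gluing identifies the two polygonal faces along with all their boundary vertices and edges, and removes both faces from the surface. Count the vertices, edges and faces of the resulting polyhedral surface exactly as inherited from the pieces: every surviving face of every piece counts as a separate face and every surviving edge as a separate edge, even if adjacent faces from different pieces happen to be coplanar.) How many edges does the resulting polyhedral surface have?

81

A 13-gonal prism: V=26, E=39, F=15.
Attach a square antiprism (V=8, E=16, F=10) along a 4-gon: merge 4 vertices and 4 edges, delete both glued faces → V=30, E=51, F=23.
Attach a hendecagonal bipyramid (V=13, E=33, F=22) along a 3-gon: merge 3 vertices and 3 edges, delete both glued faces → V=40, E=81, F=43.
Check: V − E + F = 40 − 81 + 43 = 2.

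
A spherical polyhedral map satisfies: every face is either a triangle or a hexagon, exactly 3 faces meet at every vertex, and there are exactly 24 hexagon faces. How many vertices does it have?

Let x be the number of triangles; then F = 24 + x.
Edge–face incidences: 2E = 6·24 + 3·x = 144 + 3x.
Every vertex has degree 3, so 3V = 2E.
Euler: V − E + F = 2 ⇒ (2E)/3 − E + (24 + x) = 2.
Multiply by 6: 2·(2E) − 3·(2E) + 6·(24 + x) = 12, i.e. 144 + 6x − (144 + 3x) = 12.
Collecting terms: 3x = 12, so x = 4.
Then 2E = 144 + 3·4 = 156, so E = 78, V = 2E/3 = 52, F = 24 + 4 = 28.

52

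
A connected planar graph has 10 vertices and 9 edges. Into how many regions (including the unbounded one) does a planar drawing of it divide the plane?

Euler's formula for a connected plane graph: V − E + F = 2, so F = 2 − 10 + 9 = 1.

1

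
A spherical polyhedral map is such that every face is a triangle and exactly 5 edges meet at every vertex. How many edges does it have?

Each face has 3 edges and each edge borders two faces, so 2E = 3F.
Each vertex has degree 5, so 5V = 2E and hence V = 3F/5.
Euler: V − E + F = 2 ⇒ (3F/5) − (3F/2) + F = 2.
Multiply by 10: (6 − 15 + 10)F = 20, i.e. 1F = 20.
So F = 20, E = 3·20/2 = 30, V = 3·20/5 = 12.

30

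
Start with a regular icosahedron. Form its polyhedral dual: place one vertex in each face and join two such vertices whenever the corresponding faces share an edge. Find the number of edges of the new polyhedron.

30

The base solid has V = 12, E = 30, F = 20.
The dual swaps V and F and preserves E: V′ = F = 20, E′ = E = 30, F′ = V = 12.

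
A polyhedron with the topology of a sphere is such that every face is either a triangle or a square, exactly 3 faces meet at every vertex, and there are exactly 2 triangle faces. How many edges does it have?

9

Let x be the number of squares; then F = 2 + x.
Edge–face incidences: 2E = 3·2 + 4·x = 6 + 4x.
Every vertex has degree 3, so 3V = 2E.
Euler: V − E + F = 2 ⇒ (2E)/3 − E + (2 + x) = 2.
Multiply by 6: 2·(2E) − 3·(2E) + 6·(2 + x) = 12, i.e. 12 + 6x − (6 + 4x) = 12.
Collecting terms: 2x + 6 = 12, so 2x = 6, so x = 3.
Then 2E = 6 + 4·3 = 18, so E = 9, V = 2E/3 = 6, F = 2 + 3 = 5.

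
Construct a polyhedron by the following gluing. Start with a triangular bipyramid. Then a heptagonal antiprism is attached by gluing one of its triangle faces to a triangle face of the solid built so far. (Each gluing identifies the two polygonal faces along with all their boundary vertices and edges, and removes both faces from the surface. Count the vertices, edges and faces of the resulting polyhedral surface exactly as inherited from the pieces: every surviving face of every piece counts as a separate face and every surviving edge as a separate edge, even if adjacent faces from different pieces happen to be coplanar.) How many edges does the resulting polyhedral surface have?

A triangular bipyramid: V=5, E=9, F=6.
Attach a heptagonal antiprism (V=14, E=28, F=16) along a 3-gon: merge 3 vertices and 3 edges, delete both glued faces → V=16, E=34, F=20.
Check: V − E + F = 16 − 34 + 20 = 2.

34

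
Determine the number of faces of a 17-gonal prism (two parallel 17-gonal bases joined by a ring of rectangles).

A prism on an n-gon has two n-gon bases and n rectangular sides: V = 2·17 = 34, E = 3·17 = 51, F = 17 + 2 = 19.

19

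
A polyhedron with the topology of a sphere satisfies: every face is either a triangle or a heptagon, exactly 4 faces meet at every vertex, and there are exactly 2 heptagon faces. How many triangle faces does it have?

14

Let x be the number of triangles; then F = 2 + x.
Edge–face incidences: 2E = 7·2 + 3·x = 14 + 3x.
Every vertex has degree 4, so 4V = 2E.
Euler: V − E + F = 2 ⇒ (2E)/4 − E + (2 + x) = 2.
Multiply by 8: 2·(2E) − 4·(2E) + 8·(2 + x) = 16, i.e. 16 + 8x − 2·(14 + 3x) = 16.
Collecting terms: 2x − 12 = 16, so 2x = 28, so x = 14.
Then 2E = 14 + 3·14 = 56, so E = 28, V = 2E/4 = 14, F = 2 + 14 = 16.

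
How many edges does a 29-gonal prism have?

87

A prism on an n-gon has two n-gon bases and n rectangular sides: V = 2·29 = 58, E = 3·29 = 87, F = 29 + 2 = 31.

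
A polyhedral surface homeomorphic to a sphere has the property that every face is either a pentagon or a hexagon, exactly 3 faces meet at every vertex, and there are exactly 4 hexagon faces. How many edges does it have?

Let x be the number of pentagons; then F = 4 + x.
Edge–face incidences: 2E = 6·4 + 5·x = 24 + 5x.
Every vertex has degree 3, so 3V = 2E.
Euler: V − E + F = 2 ⇒ (2E)/3 − E + (4 + x) = 2.
Multiply by 6: 2·(2E) − 3·(2E) + 6·(4 + x) = 12, i.e. 24 + 6x − (24 + 5x) = 12.
Collecting terms: x = 12.
Then 2E = 24 + 5·12 = 84, so E = 42, V = 2E/3 = 28, F = 4 + 12 = 16.

42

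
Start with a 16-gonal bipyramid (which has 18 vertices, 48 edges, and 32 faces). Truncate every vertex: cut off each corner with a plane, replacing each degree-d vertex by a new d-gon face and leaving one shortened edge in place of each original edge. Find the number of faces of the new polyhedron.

50

Truncation replaces each original edge-end by a new vertex, so V′ = 2E = 96.
Each original edge survives, and each old vertex of degree d contributes d new edges; summing degrees gives Σd = 2E, so E′ = E + 2E = 3E = 144.
Each original face survives and each original vertex becomes one new face: F′ = F + V = 50.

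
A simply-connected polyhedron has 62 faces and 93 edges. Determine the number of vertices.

33

Here V − E + F = 2.
V = 2 + E − F = 2 + 93 − 62 = 33.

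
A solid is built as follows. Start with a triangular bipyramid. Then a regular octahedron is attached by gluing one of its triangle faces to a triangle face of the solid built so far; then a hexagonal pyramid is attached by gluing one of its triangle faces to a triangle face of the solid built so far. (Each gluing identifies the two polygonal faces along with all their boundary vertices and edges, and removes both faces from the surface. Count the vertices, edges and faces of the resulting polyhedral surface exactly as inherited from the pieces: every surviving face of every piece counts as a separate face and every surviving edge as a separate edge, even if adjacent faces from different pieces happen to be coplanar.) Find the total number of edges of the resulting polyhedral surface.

27

A triangular bipyramid: V=5, E=9, F=6.
Attach a regular octahedron (V=6, E=12, F=8) along a 3-gon: merge 3 vertices and 3 edges, delete both glued faces → V=8, E=18, F=12.
Attach a hexagonal pyramid (V=7, E=12, F=7) along a 3-gon: merge 3 vertices and 3 edges, delete both glued faces → V=12, E=27, F=17.
Check: V − E + F = 12 − 27 + 17 = 2.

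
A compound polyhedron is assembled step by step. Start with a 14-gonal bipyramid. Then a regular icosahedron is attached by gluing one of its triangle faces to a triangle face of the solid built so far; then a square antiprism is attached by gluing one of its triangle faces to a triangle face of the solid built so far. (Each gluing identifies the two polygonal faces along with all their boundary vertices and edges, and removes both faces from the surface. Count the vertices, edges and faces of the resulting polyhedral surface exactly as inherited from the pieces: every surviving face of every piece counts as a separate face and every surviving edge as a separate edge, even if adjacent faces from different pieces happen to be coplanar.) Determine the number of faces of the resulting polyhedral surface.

54

A 14-gonal bipyramid: V=16, E=42, F=28.
Attach a regular icosahedron (V=12, E=30, F=20) along a 3-gon: merge 3 vertices and 3 edges, delete both glued faces → V=25, E=69, F=46.
Attach a square antiprism (V=8, E=16, F=10) along a 3-gon: merge 3 vertices and 3 edges, delete both glued faces → V=30, E=82, F=54.
Check: V − E + F = 30 − 82 + 54 = 2.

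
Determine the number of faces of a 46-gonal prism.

A prism on an n-gon has two n-gon bases and n rectangular sides: V = 2·46 = 92, E = 3·46 = 138, F = 46 + 2 = 48.

48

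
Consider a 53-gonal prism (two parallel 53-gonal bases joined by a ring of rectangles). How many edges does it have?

A prism on an n-gon has two n-gon bases and n rectangular sides: V = 2·53 = 106, E = 3·53 = 159, F = 53 + 2 = 55.

159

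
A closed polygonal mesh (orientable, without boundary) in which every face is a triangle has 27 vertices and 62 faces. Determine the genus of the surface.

3

Every face is a triangle, so 2E = 3·62 = 186, giving E = 93.
χ = V − E + F = 27 − 93 + 62 = -4.
For a closed orientable surface χ = 2 − 2g, so g = (2 − (-4))/2 = 3.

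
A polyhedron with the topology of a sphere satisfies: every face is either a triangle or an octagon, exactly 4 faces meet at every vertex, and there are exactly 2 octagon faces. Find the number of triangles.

Let x be the number of triangles; then F = 2 + x.
Edge–face incidences: 2E = 8·2 + 3·x = 16 + 3x.
Every vertex has degree 4, so 4V = 2E.
Euler: V − E + F = 2 ⇒ (2E)/4 − E + (2 + x) = 2.
Multiply by 8: 2·(2E) − 4·(2E) + 8·(2 + x) = 16, i.e. 16 + 8x − 2·(16 + 3x) = 16.
Collecting terms: 2x − 16 = 16, so 2x = 32, so x = 16.
Then 2E = 16 + 3·16 = 64, so E = 32, V = 2E/4 = 16, F = 2 + 16 = 18.

16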